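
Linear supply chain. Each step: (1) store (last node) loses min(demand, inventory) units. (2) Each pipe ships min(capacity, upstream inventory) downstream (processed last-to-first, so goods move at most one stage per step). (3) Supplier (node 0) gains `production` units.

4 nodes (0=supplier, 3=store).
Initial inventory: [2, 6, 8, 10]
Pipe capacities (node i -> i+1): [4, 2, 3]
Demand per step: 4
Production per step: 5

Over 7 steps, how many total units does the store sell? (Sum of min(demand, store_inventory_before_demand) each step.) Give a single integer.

Answer: 28

Derivation:
Step 1: sold=4 (running total=4) -> [5 6 7 9]
Step 2: sold=4 (running total=8) -> [6 8 6 8]
Step 3: sold=4 (running total=12) -> [7 10 5 7]
Step 4: sold=4 (running total=16) -> [8 12 4 6]
Step 5: sold=4 (running total=20) -> [9 14 3 5]
Step 6: sold=4 (running total=24) -> [10 16 2 4]
Step 7: sold=4 (running total=28) -> [11 18 2 2]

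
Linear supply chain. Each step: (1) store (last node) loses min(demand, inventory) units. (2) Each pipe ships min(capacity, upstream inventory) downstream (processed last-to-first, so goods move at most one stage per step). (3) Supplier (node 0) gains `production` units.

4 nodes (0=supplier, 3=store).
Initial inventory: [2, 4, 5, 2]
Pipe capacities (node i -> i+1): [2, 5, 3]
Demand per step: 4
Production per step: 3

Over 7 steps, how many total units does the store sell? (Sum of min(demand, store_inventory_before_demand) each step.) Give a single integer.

Answer: 19

Derivation:
Step 1: sold=2 (running total=2) -> [3 2 6 3]
Step 2: sold=3 (running total=5) -> [4 2 5 3]
Step 3: sold=3 (running total=8) -> [5 2 4 3]
Step 4: sold=3 (running total=11) -> [6 2 3 3]
Step 5: sold=3 (running total=14) -> [7 2 2 3]
Step 6: sold=3 (running total=17) -> [8 2 2 2]
Step 7: sold=2 (running total=19) -> [9 2 2 2]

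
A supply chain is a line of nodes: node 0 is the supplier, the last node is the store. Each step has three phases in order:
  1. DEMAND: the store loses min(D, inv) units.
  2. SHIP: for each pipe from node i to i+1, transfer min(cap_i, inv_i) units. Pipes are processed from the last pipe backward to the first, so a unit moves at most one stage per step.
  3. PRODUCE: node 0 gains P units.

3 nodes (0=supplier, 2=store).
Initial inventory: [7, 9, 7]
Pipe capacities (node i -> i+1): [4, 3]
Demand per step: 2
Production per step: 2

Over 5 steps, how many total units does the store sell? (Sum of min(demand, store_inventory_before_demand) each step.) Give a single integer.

Step 1: sold=2 (running total=2) -> [5 10 8]
Step 2: sold=2 (running total=4) -> [3 11 9]
Step 3: sold=2 (running total=6) -> [2 11 10]
Step 4: sold=2 (running total=8) -> [2 10 11]
Step 5: sold=2 (running total=10) -> [2 9 12]

Answer: 10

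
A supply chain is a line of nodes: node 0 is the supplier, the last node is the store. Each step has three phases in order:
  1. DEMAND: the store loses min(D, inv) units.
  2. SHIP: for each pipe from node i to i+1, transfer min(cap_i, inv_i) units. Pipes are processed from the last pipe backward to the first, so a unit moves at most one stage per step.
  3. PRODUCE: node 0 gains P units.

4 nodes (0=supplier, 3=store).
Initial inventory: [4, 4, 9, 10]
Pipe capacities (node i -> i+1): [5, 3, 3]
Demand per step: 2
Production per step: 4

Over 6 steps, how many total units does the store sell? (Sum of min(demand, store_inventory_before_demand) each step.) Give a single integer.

Step 1: sold=2 (running total=2) -> [4 5 9 11]
Step 2: sold=2 (running total=4) -> [4 6 9 12]
Step 3: sold=2 (running total=6) -> [4 7 9 13]
Step 4: sold=2 (running total=8) -> [4 8 9 14]
Step 5: sold=2 (running total=10) -> [4 9 9 15]
Step 6: sold=2 (running total=12) -> [4 10 9 16]

Answer: 12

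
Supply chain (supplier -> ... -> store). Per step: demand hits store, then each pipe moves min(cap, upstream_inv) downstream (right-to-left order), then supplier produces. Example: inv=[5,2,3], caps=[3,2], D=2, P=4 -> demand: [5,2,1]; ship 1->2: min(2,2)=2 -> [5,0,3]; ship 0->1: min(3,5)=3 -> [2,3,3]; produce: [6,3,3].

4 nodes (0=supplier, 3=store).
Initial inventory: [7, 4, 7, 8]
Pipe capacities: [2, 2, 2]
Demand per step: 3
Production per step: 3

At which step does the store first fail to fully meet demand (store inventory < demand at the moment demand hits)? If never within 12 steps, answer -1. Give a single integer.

Step 1: demand=3,sold=3 ship[2->3]=2 ship[1->2]=2 ship[0->1]=2 prod=3 -> [8 4 7 7]
Step 2: demand=3,sold=3 ship[2->3]=2 ship[1->2]=2 ship[0->1]=2 prod=3 -> [9 4 7 6]
Step 3: demand=3,sold=3 ship[2->3]=2 ship[1->2]=2 ship[0->1]=2 prod=3 -> [10 4 7 5]
Step 4: demand=3,sold=3 ship[2->3]=2 ship[1->2]=2 ship[0->1]=2 prod=3 -> [11 4 7 4]
Step 5: demand=3,sold=3 ship[2->3]=2 ship[1->2]=2 ship[0->1]=2 prod=3 -> [12 4 7 3]
Step 6: demand=3,sold=3 ship[2->3]=2 ship[1->2]=2 ship[0->1]=2 prod=3 -> [13 4 7 2]
Step 7: demand=3,sold=2 ship[2->3]=2 ship[1->2]=2 ship[0->1]=2 prod=3 -> [14 4 7 2]
Step 8: demand=3,sold=2 ship[2->3]=2 ship[1->2]=2 ship[0->1]=2 prod=3 -> [15 4 7 2]
Step 9: demand=3,sold=2 ship[2->3]=2 ship[1->2]=2 ship[0->1]=2 prod=3 -> [16 4 7 2]
Step 10: demand=3,sold=2 ship[2->3]=2 ship[1->2]=2 ship[0->1]=2 prod=3 -> [17 4 7 2]
Step 11: demand=3,sold=2 ship[2->3]=2 ship[1->2]=2 ship[0->1]=2 prod=3 -> [18 4 7 2]
Step 12: demand=3,sold=2 ship[2->3]=2 ship[1->2]=2 ship[0->1]=2 prod=3 -> [19 4 7 2]
First stockout at step 7

7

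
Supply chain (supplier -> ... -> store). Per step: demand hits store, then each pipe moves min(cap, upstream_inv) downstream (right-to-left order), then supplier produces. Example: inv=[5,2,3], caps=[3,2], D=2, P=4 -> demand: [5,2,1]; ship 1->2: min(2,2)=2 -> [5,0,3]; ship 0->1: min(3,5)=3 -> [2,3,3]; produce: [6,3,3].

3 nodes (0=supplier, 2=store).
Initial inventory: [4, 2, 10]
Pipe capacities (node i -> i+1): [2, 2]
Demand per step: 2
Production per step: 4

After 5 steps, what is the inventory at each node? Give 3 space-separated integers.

Step 1: demand=2,sold=2 ship[1->2]=2 ship[0->1]=2 prod=4 -> inv=[6 2 10]
Step 2: demand=2,sold=2 ship[1->2]=2 ship[0->1]=2 prod=4 -> inv=[8 2 10]
Step 3: demand=2,sold=2 ship[1->2]=2 ship[0->1]=2 prod=4 -> inv=[10 2 10]
Step 4: demand=2,sold=2 ship[1->2]=2 ship[0->1]=2 prod=4 -> inv=[12 2 10]
Step 5: demand=2,sold=2 ship[1->2]=2 ship[0->1]=2 prod=4 -> inv=[14 2 10]

14 2 10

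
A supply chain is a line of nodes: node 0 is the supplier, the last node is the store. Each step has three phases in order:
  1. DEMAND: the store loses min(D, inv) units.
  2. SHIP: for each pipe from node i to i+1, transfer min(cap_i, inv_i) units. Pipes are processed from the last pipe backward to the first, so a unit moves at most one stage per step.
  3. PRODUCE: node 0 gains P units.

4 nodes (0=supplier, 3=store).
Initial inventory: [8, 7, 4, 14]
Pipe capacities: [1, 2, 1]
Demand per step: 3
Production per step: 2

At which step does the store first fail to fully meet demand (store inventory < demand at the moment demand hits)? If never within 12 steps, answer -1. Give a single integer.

Step 1: demand=3,sold=3 ship[2->3]=1 ship[1->2]=2 ship[0->1]=1 prod=2 -> [9 6 5 12]
Step 2: demand=3,sold=3 ship[2->3]=1 ship[1->2]=2 ship[0->1]=1 prod=2 -> [10 5 6 10]
Step 3: demand=3,sold=3 ship[2->3]=1 ship[1->2]=2 ship[0->1]=1 prod=2 -> [11 4 7 8]
Step 4: demand=3,sold=3 ship[2->3]=1 ship[1->2]=2 ship[0->1]=1 prod=2 -> [12 3 8 6]
Step 5: demand=3,sold=3 ship[2->3]=1 ship[1->2]=2 ship[0->1]=1 prod=2 -> [13 2 9 4]
Step 6: demand=3,sold=3 ship[2->3]=1 ship[1->2]=2 ship[0->1]=1 prod=2 -> [14 1 10 2]
Step 7: demand=3,sold=2 ship[2->3]=1 ship[1->2]=1 ship[0->1]=1 prod=2 -> [15 1 10 1]
Step 8: demand=3,sold=1 ship[2->3]=1 ship[1->2]=1 ship[0->1]=1 prod=2 -> [16 1 10 1]
Step 9: demand=3,sold=1 ship[2->3]=1 ship[1->2]=1 ship[0->1]=1 prod=2 -> [17 1 10 1]
Step 10: demand=3,sold=1 ship[2->3]=1 ship[1->2]=1 ship[0->1]=1 prod=2 -> [18 1 10 1]
Step 11: demand=3,sold=1 ship[2->3]=1 ship[1->2]=1 ship[0->1]=1 prod=2 -> [19 1 10 1]
Step 12: demand=3,sold=1 ship[2->3]=1 ship[1->2]=1 ship[0->1]=1 prod=2 -> [20 1 10 1]
First stockout at step 7

7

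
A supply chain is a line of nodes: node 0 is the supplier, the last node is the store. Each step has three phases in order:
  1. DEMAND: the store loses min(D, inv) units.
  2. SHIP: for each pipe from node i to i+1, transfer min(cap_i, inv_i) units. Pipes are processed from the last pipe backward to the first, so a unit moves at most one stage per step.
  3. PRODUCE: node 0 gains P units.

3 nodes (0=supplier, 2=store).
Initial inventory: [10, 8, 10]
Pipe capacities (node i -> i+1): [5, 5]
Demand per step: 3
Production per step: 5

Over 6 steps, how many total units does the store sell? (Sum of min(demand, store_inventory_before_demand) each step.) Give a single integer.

Answer: 18

Derivation:
Step 1: sold=3 (running total=3) -> [10 8 12]
Step 2: sold=3 (running total=6) -> [10 8 14]
Step 3: sold=3 (running total=9) -> [10 8 16]
Step 4: sold=3 (running total=12) -> [10 8 18]
Step 5: sold=3 (running total=15) -> [10 8 20]
Step 6: sold=3 (running total=18) -> [10 8 22]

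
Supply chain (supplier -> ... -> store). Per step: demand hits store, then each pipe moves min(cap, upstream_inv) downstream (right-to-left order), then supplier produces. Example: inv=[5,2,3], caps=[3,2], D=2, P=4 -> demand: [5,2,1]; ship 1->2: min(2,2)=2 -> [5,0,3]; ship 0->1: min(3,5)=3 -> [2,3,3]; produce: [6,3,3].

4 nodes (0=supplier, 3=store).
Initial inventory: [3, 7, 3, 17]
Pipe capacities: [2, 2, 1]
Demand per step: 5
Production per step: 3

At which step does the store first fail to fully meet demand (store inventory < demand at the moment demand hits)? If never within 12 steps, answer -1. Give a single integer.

Step 1: demand=5,sold=5 ship[2->3]=1 ship[1->2]=2 ship[0->1]=2 prod=3 -> [4 7 4 13]
Step 2: demand=5,sold=5 ship[2->3]=1 ship[1->2]=2 ship[0->1]=2 prod=3 -> [5 7 5 9]
Step 3: demand=5,sold=5 ship[2->3]=1 ship[1->2]=2 ship[0->1]=2 prod=3 -> [6 7 6 5]
Step 4: demand=5,sold=5 ship[2->3]=1 ship[1->2]=2 ship[0->1]=2 prod=3 -> [7 7 7 1]
Step 5: demand=5,sold=1 ship[2->3]=1 ship[1->2]=2 ship[0->1]=2 prod=3 -> [8 7 8 1]
Step 6: demand=5,sold=1 ship[2->3]=1 ship[1->2]=2 ship[0->1]=2 prod=3 -> [9 7 9 1]
Step 7: demand=5,sold=1 ship[2->3]=1 ship[1->2]=2 ship[0->1]=2 prod=3 -> [10 7 10 1]
Step 8: demand=5,sold=1 ship[2->3]=1 ship[1->2]=2 ship[0->1]=2 prod=3 -> [11 7 11 1]
Step 9: demand=5,sold=1 ship[2->3]=1 ship[1->2]=2 ship[0->1]=2 prod=3 -> [12 7 12 1]
Step 10: demand=5,sold=1 ship[2->3]=1 ship[1->2]=2 ship[0->1]=2 prod=3 -> [13 7 13 1]
Step 11: demand=5,sold=1 ship[2->3]=1 ship[1->2]=2 ship[0->1]=2 prod=3 -> [14 7 14 1]
Step 12: demand=5,sold=1 ship[2->3]=1 ship[1->2]=2 ship[0->1]=2 prod=3 -> [15 7 15 1]
First stockout at step 5

5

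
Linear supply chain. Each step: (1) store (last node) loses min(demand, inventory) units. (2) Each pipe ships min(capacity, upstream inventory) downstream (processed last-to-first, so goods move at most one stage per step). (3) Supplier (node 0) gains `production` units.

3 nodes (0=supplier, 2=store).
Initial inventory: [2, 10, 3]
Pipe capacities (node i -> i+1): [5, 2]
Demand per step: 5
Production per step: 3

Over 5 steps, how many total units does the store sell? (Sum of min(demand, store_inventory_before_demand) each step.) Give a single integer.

Step 1: sold=3 (running total=3) -> [3 10 2]
Step 2: sold=2 (running total=5) -> [3 11 2]
Step 3: sold=2 (running total=7) -> [3 12 2]
Step 4: sold=2 (running total=9) -> [3 13 2]
Step 5: sold=2 (running total=11) -> [3 14 2]

Answer: 11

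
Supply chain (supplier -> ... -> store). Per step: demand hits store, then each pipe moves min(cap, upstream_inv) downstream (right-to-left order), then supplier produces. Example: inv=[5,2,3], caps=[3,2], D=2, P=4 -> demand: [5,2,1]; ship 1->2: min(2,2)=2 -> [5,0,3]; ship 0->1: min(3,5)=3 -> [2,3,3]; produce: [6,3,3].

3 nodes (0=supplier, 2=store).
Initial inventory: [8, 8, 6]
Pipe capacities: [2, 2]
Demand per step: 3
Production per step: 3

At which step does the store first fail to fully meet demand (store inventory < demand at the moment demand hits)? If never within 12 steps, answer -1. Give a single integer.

Step 1: demand=3,sold=3 ship[1->2]=2 ship[0->1]=2 prod=3 -> [9 8 5]
Step 2: demand=3,sold=3 ship[1->2]=2 ship[0->1]=2 prod=3 -> [10 8 4]
Step 3: demand=3,sold=3 ship[1->2]=2 ship[0->1]=2 prod=3 -> [11 8 3]
Step 4: demand=3,sold=3 ship[1->2]=2 ship[0->1]=2 prod=3 -> [12 8 2]
Step 5: demand=3,sold=2 ship[1->2]=2 ship[0->1]=2 prod=3 -> [13 8 2]
Step 6: demand=3,sold=2 ship[1->2]=2 ship[0->1]=2 prod=3 -> [14 8 2]
Step 7: demand=3,sold=2 ship[1->2]=2 ship[0->1]=2 prod=3 -> [15 8 2]
Step 8: demand=3,sold=2 ship[1->2]=2 ship[0->1]=2 prod=3 -> [16 8 2]
Step 9: demand=3,sold=2 ship[1->2]=2 ship[0->1]=2 prod=3 -> [17 8 2]
Step 10: demand=3,sold=2 ship[1->2]=2 ship[0->1]=2 prod=3 -> [18 8 2]
Step 11: demand=3,sold=2 ship[1->2]=2 ship[0->1]=2 prod=3 -> [19 8 2]
Step 12: demand=3,sold=2 ship[1->2]=2 ship[0->1]=2 prod=3 -> [20 8 2]
First stockout at step 5

5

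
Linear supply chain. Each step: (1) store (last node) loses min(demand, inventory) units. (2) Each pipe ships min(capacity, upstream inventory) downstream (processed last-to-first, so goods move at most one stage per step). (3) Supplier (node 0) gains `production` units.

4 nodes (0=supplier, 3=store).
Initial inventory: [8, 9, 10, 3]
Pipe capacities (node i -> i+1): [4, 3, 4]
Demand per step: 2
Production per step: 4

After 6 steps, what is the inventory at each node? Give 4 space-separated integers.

Step 1: demand=2,sold=2 ship[2->3]=4 ship[1->2]=3 ship[0->1]=4 prod=4 -> inv=[8 10 9 5]
Step 2: demand=2,sold=2 ship[2->3]=4 ship[1->2]=3 ship[0->1]=4 prod=4 -> inv=[8 11 8 7]
Step 3: demand=2,sold=2 ship[2->3]=4 ship[1->2]=3 ship[0->1]=4 prod=4 -> inv=[8 12 7 9]
Step 4: demand=2,sold=2 ship[2->3]=4 ship[1->2]=3 ship[0->1]=4 prod=4 -> inv=[8 13 6 11]
Step 5: demand=2,sold=2 ship[2->3]=4 ship[1->2]=3 ship[0->1]=4 prod=4 -> inv=[8 14 5 13]
Step 6: demand=2,sold=2 ship[2->3]=4 ship[1->2]=3 ship[0->1]=4 prod=4 -> inv=[8 15 4 15]

8 15 4 15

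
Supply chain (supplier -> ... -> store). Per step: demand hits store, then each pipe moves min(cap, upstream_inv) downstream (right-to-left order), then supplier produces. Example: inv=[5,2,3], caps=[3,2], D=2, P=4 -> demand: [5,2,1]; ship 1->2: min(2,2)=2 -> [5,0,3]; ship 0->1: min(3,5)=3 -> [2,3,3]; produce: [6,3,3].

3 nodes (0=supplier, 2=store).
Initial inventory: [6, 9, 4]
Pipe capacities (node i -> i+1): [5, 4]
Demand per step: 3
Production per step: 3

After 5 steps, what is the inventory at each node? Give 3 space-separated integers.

Step 1: demand=3,sold=3 ship[1->2]=4 ship[0->1]=5 prod=3 -> inv=[4 10 5]
Step 2: demand=3,sold=3 ship[1->2]=4 ship[0->1]=4 prod=3 -> inv=[3 10 6]
Step 3: demand=3,sold=3 ship[1->2]=4 ship[0->1]=3 prod=3 -> inv=[3 9 7]
Step 4: demand=3,sold=3 ship[1->2]=4 ship[0->1]=3 prod=3 -> inv=[3 8 8]
Step 5: demand=3,sold=3 ship[1->2]=4 ship[0->1]=3 prod=3 -> inv=[3 7 9]

3 7 9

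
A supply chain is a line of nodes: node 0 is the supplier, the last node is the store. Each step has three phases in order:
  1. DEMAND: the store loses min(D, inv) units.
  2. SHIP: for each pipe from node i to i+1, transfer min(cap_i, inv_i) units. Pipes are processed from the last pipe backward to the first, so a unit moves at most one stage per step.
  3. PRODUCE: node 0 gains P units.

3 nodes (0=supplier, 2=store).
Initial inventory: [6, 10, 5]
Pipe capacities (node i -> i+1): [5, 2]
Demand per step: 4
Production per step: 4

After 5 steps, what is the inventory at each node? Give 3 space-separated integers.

Step 1: demand=4,sold=4 ship[1->2]=2 ship[0->1]=5 prod=4 -> inv=[5 13 3]
Step 2: demand=4,sold=3 ship[1->2]=2 ship[0->1]=5 prod=4 -> inv=[4 16 2]
Step 3: demand=4,sold=2 ship[1->2]=2 ship[0->1]=4 prod=4 -> inv=[4 18 2]
Step 4: demand=4,sold=2 ship[1->2]=2 ship[0->1]=4 prod=4 -> inv=[4 20 2]
Step 5: demand=4,sold=2 ship[1->2]=2 ship[0->1]=4 prod=4 -> inv=[4 22 2]

4 22 2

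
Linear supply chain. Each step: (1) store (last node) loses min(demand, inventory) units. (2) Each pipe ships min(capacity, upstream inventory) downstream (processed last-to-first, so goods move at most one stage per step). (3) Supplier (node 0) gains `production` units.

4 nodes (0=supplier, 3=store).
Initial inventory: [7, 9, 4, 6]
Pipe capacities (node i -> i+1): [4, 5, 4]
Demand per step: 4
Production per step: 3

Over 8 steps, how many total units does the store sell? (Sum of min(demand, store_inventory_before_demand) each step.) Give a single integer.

Answer: 32

Derivation:
Step 1: sold=4 (running total=4) -> [6 8 5 6]
Step 2: sold=4 (running total=8) -> [5 7 6 6]
Step 3: sold=4 (running total=12) -> [4 6 7 6]
Step 4: sold=4 (running total=16) -> [3 5 8 6]
Step 5: sold=4 (running total=20) -> [3 3 9 6]
Step 6: sold=4 (running total=24) -> [3 3 8 6]
Step 7: sold=4 (running total=28) -> [3 3 7 6]
Step 8: sold=4 (running total=32) -> [3 3 6 6]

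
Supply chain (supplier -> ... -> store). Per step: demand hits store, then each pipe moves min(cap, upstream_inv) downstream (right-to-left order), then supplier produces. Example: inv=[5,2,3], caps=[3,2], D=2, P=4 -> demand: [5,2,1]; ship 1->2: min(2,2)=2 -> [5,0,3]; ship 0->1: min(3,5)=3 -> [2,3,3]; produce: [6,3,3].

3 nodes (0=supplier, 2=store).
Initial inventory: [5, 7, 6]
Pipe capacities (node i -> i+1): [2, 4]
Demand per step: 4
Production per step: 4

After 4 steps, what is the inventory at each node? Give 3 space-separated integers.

Step 1: demand=4,sold=4 ship[1->2]=4 ship[0->1]=2 prod=4 -> inv=[7 5 6]
Step 2: demand=4,sold=4 ship[1->2]=4 ship[0->1]=2 prod=4 -> inv=[9 3 6]
Step 3: demand=4,sold=4 ship[1->2]=3 ship[0->1]=2 prod=4 -> inv=[11 2 5]
Step 4: demand=4,sold=4 ship[1->2]=2 ship[0->1]=2 prod=4 -> inv=[13 2 3]

13 2 3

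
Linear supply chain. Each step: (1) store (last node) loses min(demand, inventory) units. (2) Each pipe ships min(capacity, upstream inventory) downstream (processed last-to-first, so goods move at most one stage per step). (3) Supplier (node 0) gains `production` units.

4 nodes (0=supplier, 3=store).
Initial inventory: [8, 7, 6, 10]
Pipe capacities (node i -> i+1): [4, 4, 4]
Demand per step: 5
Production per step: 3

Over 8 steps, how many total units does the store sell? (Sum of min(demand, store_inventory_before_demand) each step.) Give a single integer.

Step 1: sold=5 (running total=5) -> [7 7 6 9]
Step 2: sold=5 (running total=10) -> [6 7 6 8]
Step 3: sold=5 (running total=15) -> [5 7 6 7]
Step 4: sold=5 (running total=20) -> [4 7 6 6]
Step 5: sold=5 (running total=25) -> [3 7 6 5]
Step 6: sold=5 (running total=30) -> [3 6 6 4]
Step 7: sold=4 (running total=34) -> [3 5 6 4]
Step 8: sold=4 (running total=38) -> [3 4 6 4]

Answer: 38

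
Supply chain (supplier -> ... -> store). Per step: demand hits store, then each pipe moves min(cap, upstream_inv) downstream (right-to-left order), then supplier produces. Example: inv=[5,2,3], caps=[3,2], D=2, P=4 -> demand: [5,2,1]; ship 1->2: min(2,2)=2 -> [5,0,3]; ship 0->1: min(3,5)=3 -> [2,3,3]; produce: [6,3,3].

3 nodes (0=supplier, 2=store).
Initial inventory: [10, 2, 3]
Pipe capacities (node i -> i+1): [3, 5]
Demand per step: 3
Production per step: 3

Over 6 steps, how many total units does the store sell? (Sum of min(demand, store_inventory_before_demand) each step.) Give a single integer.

Answer: 17

Derivation:
Step 1: sold=3 (running total=3) -> [10 3 2]
Step 2: sold=2 (running total=5) -> [10 3 3]
Step 3: sold=3 (running total=8) -> [10 3 3]
Step 4: sold=3 (running total=11) -> [10 3 3]
Step 5: sold=3 (running total=14) -> [10 3 3]
Step 6: sold=3 (running total=17) -> [10 3 3]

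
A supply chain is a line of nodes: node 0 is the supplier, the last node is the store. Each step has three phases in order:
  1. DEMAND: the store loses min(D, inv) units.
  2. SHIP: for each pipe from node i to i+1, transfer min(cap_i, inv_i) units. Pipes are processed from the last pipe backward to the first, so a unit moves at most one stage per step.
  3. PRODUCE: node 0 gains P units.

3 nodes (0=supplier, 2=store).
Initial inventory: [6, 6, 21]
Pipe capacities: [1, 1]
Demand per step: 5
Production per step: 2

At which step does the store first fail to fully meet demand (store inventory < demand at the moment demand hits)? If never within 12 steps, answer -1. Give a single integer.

Step 1: demand=5,sold=5 ship[1->2]=1 ship[0->1]=1 prod=2 -> [7 6 17]
Step 2: demand=5,sold=5 ship[1->2]=1 ship[0->1]=1 prod=2 -> [8 6 13]
Step 3: demand=5,sold=5 ship[1->2]=1 ship[0->1]=1 prod=2 -> [9 6 9]
Step 4: demand=5,sold=5 ship[1->2]=1 ship[0->1]=1 prod=2 -> [10 6 5]
Step 5: demand=5,sold=5 ship[1->2]=1 ship[0->1]=1 prod=2 -> [11 6 1]
Step 6: demand=5,sold=1 ship[1->2]=1 ship[0->1]=1 prod=2 -> [12 6 1]
Step 7: demand=5,sold=1 ship[1->2]=1 ship[0->1]=1 prod=2 -> [13 6 1]
Step 8: demand=5,sold=1 ship[1->2]=1 ship[0->1]=1 prod=2 -> [14 6 1]
Step 9: demand=5,sold=1 ship[1->2]=1 ship[0->1]=1 prod=2 -> [15 6 1]
Step 10: demand=5,sold=1 ship[1->2]=1 ship[0->1]=1 prod=2 -> [16 6 1]
Step 11: demand=5,sold=1 ship[1->2]=1 ship[0->1]=1 prod=2 -> [17 6 1]
Step 12: demand=5,sold=1 ship[1->2]=1 ship[0->1]=1 prod=2 -> [18 6 1]
First stockout at step 6

6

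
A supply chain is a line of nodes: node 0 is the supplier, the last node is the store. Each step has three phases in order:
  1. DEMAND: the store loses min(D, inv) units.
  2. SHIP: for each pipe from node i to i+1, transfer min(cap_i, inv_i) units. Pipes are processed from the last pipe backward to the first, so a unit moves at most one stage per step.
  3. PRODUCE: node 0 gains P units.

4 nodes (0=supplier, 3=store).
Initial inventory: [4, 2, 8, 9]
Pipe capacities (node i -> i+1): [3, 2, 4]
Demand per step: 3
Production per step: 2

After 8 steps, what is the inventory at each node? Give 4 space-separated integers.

Step 1: demand=3,sold=3 ship[2->3]=4 ship[1->2]=2 ship[0->1]=3 prod=2 -> inv=[3 3 6 10]
Step 2: demand=3,sold=3 ship[2->3]=4 ship[1->2]=2 ship[0->1]=3 prod=2 -> inv=[2 4 4 11]
Step 3: demand=3,sold=3 ship[2->3]=4 ship[1->2]=2 ship[0->1]=2 prod=2 -> inv=[2 4 2 12]
Step 4: demand=3,sold=3 ship[2->3]=2 ship[1->2]=2 ship[0->1]=2 prod=2 -> inv=[2 4 2 11]
Step 5: demand=3,sold=3 ship[2->3]=2 ship[1->2]=2 ship[0->1]=2 prod=2 -> inv=[2 4 2 10]
Step 6: demand=3,sold=3 ship[2->3]=2 ship[1->2]=2 ship[0->1]=2 prod=2 -> inv=[2 4 2 9]
Step 7: demand=3,sold=3 ship[2->3]=2 ship[1->2]=2 ship[0->1]=2 prod=2 -> inv=[2 4 2 8]
Step 8: demand=3,sold=3 ship[2->3]=2 ship[1->2]=2 ship[0->1]=2 prod=2 -> inv=[2 4 2 7]

2 4 2 7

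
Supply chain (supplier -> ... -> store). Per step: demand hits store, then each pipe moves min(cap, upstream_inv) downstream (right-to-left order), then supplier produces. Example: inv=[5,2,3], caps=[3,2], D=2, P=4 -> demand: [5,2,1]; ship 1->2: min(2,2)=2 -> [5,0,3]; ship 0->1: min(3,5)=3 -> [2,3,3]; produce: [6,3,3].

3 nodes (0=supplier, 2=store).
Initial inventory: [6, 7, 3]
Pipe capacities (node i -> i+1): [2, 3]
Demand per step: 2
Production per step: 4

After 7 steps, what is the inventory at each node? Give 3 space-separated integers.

Step 1: demand=2,sold=2 ship[1->2]=3 ship[0->1]=2 prod=4 -> inv=[8 6 4]
Step 2: demand=2,sold=2 ship[1->2]=3 ship[0->1]=2 prod=4 -> inv=[10 5 5]
Step 3: demand=2,sold=2 ship[1->2]=3 ship[0->1]=2 prod=4 -> inv=[12 4 6]
Step 4: demand=2,sold=2 ship[1->2]=3 ship[0->1]=2 prod=4 -> inv=[14 3 7]
Step 5: demand=2,sold=2 ship[1->2]=3 ship[0->1]=2 prod=4 -> inv=[16 2 8]
Step 6: demand=2,sold=2 ship[1->2]=2 ship[0->1]=2 prod=4 -> inv=[18 2 8]
Step 7: demand=2,sold=2 ship[1->2]=2 ship[0->1]=2 prod=4 -> inv=[20 2 8]

20 2 8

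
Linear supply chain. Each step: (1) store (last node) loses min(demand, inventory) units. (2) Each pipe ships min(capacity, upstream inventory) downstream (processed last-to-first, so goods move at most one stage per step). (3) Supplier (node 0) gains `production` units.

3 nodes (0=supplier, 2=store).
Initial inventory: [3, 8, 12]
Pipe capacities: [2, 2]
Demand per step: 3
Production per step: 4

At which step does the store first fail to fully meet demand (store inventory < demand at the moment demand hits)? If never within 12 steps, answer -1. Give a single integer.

Step 1: demand=3,sold=3 ship[1->2]=2 ship[0->1]=2 prod=4 -> [5 8 11]
Step 2: demand=3,sold=3 ship[1->2]=2 ship[0->1]=2 prod=4 -> [7 8 10]
Step 3: demand=3,sold=3 ship[1->2]=2 ship[0->1]=2 prod=4 -> [9 8 9]
Step 4: demand=3,sold=3 ship[1->2]=2 ship[0->1]=2 prod=4 -> [11 8 8]
Step 5: demand=3,sold=3 ship[1->2]=2 ship[0->1]=2 prod=4 -> [13 8 7]
Step 6: demand=3,sold=3 ship[1->2]=2 ship[0->1]=2 prod=4 -> [15 8 6]
Step 7: demand=3,sold=3 ship[1->2]=2 ship[0->1]=2 prod=4 -> [17 8 5]
Step 8: demand=3,sold=3 ship[1->2]=2 ship[0->1]=2 prod=4 -> [19 8 4]
Step 9: demand=3,sold=3 ship[1->2]=2 ship[0->1]=2 prod=4 -> [21 8 3]
Step 10: demand=3,sold=3 ship[1->2]=2 ship[0->1]=2 prod=4 -> [23 8 2]
Step 11: demand=3,sold=2 ship[1->2]=2 ship[0->1]=2 prod=4 -> [25 8 2]
Step 12: demand=3,sold=2 ship[1->2]=2 ship[0->1]=2 prod=4 -> [27 8 2]
First stockout at step 11

11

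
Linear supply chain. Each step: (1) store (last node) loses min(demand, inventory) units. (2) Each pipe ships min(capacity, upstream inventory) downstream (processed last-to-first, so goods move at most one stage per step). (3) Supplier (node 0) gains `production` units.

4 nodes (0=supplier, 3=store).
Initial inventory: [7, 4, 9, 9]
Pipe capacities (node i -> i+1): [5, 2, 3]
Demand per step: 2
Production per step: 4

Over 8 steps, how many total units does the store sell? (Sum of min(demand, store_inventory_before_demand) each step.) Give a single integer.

Answer: 16

Derivation:
Step 1: sold=2 (running total=2) -> [6 7 8 10]
Step 2: sold=2 (running total=4) -> [5 10 7 11]
Step 3: sold=2 (running total=6) -> [4 13 6 12]
Step 4: sold=2 (running total=8) -> [4 15 5 13]
Step 5: sold=2 (running total=10) -> [4 17 4 14]
Step 6: sold=2 (running total=12) -> [4 19 3 15]
Step 7: sold=2 (running total=14) -> [4 21 2 16]
Step 8: sold=2 (running total=16) -> [4 23 2 16]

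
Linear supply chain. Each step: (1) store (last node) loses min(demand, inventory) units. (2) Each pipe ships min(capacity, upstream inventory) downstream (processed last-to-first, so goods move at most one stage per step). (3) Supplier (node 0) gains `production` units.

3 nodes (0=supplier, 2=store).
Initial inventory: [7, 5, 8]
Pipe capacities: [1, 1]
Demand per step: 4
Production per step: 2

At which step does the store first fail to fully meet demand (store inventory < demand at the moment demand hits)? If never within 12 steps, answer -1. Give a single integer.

Step 1: demand=4,sold=4 ship[1->2]=1 ship[0->1]=1 prod=2 -> [8 5 5]
Step 2: demand=4,sold=4 ship[1->2]=1 ship[0->1]=1 prod=2 -> [9 5 2]
Step 3: demand=4,sold=2 ship[1->2]=1 ship[0->1]=1 prod=2 -> [10 5 1]
Step 4: demand=4,sold=1 ship[1->2]=1 ship[0->1]=1 prod=2 -> [11 5 1]
Step 5: demand=4,sold=1 ship[1->2]=1 ship[0->1]=1 prod=2 -> [12 5 1]
Step 6: demand=4,sold=1 ship[1->2]=1 ship[0->1]=1 prod=2 -> [13 5 1]
Step 7: demand=4,sold=1 ship[1->2]=1 ship[0->1]=1 prod=2 -> [14 5 1]
Step 8: demand=4,sold=1 ship[1->2]=1 ship[0->1]=1 prod=2 -> [15 5 1]
Step 9: demand=4,sold=1 ship[1->2]=1 ship[0->1]=1 prod=2 -> [16 5 1]
Step 10: demand=4,sold=1 ship[1->2]=1 ship[0->1]=1 prod=2 -> [17 5 1]
Step 11: demand=4,sold=1 ship[1->2]=1 ship[0->1]=1 prod=2 -> [18 5 1]
Step 12: demand=4,sold=1 ship[1->2]=1 ship[0->1]=1 prod=2 -> [19 5 1]
First stockout at step 3

3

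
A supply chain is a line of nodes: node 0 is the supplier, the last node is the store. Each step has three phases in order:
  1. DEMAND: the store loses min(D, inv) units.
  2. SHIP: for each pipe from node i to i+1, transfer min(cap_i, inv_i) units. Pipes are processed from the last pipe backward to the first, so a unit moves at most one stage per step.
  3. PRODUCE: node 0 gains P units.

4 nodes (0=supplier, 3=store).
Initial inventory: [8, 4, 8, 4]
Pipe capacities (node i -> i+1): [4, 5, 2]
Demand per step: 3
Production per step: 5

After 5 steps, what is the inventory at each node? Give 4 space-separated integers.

Step 1: demand=3,sold=3 ship[2->3]=2 ship[1->2]=4 ship[0->1]=4 prod=5 -> inv=[9 4 10 3]
Step 2: demand=3,sold=3 ship[2->3]=2 ship[1->2]=4 ship[0->1]=4 prod=5 -> inv=[10 4 12 2]
Step 3: demand=3,sold=2 ship[2->3]=2 ship[1->2]=4 ship[0->1]=4 prod=5 -> inv=[11 4 14 2]
Step 4: demand=3,sold=2 ship[2->3]=2 ship[1->2]=4 ship[0->1]=4 prod=5 -> inv=[12 4 16 2]
Step 5: demand=3,sold=2 ship[2->3]=2 ship[1->2]=4 ship[0->1]=4 prod=5 -> inv=[13 4 18 2]

13 4 18 2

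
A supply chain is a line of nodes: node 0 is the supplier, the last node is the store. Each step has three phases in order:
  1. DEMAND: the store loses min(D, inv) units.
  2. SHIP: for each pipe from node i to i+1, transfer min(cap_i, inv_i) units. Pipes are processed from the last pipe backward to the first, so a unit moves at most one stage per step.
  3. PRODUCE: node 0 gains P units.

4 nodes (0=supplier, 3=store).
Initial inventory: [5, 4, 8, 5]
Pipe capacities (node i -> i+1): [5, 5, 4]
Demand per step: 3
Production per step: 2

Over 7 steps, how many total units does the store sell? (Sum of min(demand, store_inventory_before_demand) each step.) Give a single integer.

Answer: 21

Derivation:
Step 1: sold=3 (running total=3) -> [2 5 8 6]
Step 2: sold=3 (running total=6) -> [2 2 9 7]
Step 3: sold=3 (running total=9) -> [2 2 7 8]
Step 4: sold=3 (running total=12) -> [2 2 5 9]
Step 5: sold=3 (running total=15) -> [2 2 3 10]
Step 6: sold=3 (running total=18) -> [2 2 2 10]
Step 7: sold=3 (running total=21) -> [2 2 2 9]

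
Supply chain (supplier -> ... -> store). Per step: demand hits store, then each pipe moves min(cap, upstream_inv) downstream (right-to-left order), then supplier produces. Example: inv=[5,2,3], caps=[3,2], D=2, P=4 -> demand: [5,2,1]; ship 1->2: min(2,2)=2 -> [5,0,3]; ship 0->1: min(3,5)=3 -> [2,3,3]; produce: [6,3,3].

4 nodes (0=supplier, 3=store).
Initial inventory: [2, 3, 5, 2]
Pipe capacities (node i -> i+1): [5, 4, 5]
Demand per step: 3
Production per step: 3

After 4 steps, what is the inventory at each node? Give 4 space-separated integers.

Step 1: demand=3,sold=2 ship[2->3]=5 ship[1->2]=3 ship[0->1]=2 prod=3 -> inv=[3 2 3 5]
Step 2: demand=3,sold=3 ship[2->3]=3 ship[1->2]=2 ship[0->1]=3 prod=3 -> inv=[3 3 2 5]
Step 3: demand=3,sold=3 ship[2->3]=2 ship[1->2]=3 ship[0->1]=3 prod=3 -> inv=[3 3 3 4]
Step 4: demand=3,sold=3 ship[2->3]=3 ship[1->2]=3 ship[0->1]=3 prod=3 -> inv=[3 3 3 4]

3 3 3 4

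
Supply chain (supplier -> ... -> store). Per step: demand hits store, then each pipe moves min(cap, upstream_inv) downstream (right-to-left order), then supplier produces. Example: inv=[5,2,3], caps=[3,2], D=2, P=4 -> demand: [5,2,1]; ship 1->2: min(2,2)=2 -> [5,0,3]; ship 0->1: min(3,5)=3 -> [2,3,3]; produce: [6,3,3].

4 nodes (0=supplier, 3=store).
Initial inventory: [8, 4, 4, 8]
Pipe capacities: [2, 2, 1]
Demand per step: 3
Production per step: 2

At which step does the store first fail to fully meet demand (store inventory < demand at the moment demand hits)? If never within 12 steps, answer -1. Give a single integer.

Step 1: demand=3,sold=3 ship[2->3]=1 ship[1->2]=2 ship[0->1]=2 prod=2 -> [8 4 5 6]
Step 2: demand=3,sold=3 ship[2->3]=1 ship[1->2]=2 ship[0->1]=2 prod=2 -> [8 4 6 4]
Step 3: demand=3,sold=3 ship[2->3]=1 ship[1->2]=2 ship[0->1]=2 prod=2 -> [8 4 7 2]
Step 4: demand=3,sold=2 ship[2->3]=1 ship[1->2]=2 ship[0->1]=2 prod=2 -> [8 4 8 1]
Step 5: demand=3,sold=1 ship[2->3]=1 ship[1->2]=2 ship[0->1]=2 prod=2 -> [8 4 9 1]
Step 6: demand=3,sold=1 ship[2->3]=1 ship[1->2]=2 ship[0->1]=2 prod=2 -> [8 4 10 1]
Step 7: demand=3,sold=1 ship[2->3]=1 ship[1->2]=2 ship[0->1]=2 prod=2 -> [8 4 11 1]
Step 8: demand=3,sold=1 ship[2->3]=1 ship[1->2]=2 ship[0->1]=2 prod=2 -> [8 4 12 1]
Step 9: demand=3,sold=1 ship[2->3]=1 ship[1->2]=2 ship[0->1]=2 prod=2 -> [8 4 13 1]
Step 10: demand=3,sold=1 ship[2->3]=1 ship[1->2]=2 ship[0->1]=2 prod=2 -> [8 4 14 1]
Step 11: demand=3,sold=1 ship[2->3]=1 ship[1->2]=2 ship[0->1]=2 prod=2 -> [8 4 15 1]
Step 12: demand=3,sold=1 ship[2->3]=1 ship[1->2]=2 ship[0->1]=2 prod=2 -> [8 4 16 1]
First stockout at step 4

4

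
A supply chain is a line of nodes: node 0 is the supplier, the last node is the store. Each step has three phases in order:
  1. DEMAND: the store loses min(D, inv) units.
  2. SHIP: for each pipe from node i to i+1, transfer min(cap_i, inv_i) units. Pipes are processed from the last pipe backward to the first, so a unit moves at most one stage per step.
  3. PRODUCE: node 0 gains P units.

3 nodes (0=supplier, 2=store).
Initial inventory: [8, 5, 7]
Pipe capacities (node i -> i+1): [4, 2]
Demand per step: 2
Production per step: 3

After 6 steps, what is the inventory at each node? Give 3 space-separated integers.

Step 1: demand=2,sold=2 ship[1->2]=2 ship[0->1]=4 prod=3 -> inv=[7 7 7]
Step 2: demand=2,sold=2 ship[1->2]=2 ship[0->1]=4 prod=3 -> inv=[6 9 7]
Step 3: demand=2,sold=2 ship[1->2]=2 ship[0->1]=4 prod=3 -> inv=[5 11 7]
Step 4: demand=2,sold=2 ship[1->2]=2 ship[0->1]=4 prod=3 -> inv=[4 13 7]
Step 5: demand=2,sold=2 ship[1->2]=2 ship[0->1]=4 prod=3 -> inv=[3 15 7]
Step 6: demand=2,sold=2 ship[1->2]=2 ship[0->1]=3 prod=3 -> inv=[3 16 7]

3 16 7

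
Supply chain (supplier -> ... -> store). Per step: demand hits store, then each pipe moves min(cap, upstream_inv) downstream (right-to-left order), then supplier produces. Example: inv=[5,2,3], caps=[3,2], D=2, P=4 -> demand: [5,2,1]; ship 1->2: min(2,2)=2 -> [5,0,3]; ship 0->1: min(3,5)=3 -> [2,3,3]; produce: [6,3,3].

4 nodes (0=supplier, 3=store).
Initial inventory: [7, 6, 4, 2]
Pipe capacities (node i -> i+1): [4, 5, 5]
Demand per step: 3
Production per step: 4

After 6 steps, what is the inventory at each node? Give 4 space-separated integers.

Step 1: demand=3,sold=2 ship[2->3]=4 ship[1->2]=5 ship[0->1]=4 prod=4 -> inv=[7 5 5 4]
Step 2: demand=3,sold=3 ship[2->3]=5 ship[1->2]=5 ship[0->1]=4 prod=4 -> inv=[7 4 5 6]
Step 3: demand=3,sold=3 ship[2->3]=5 ship[1->2]=4 ship[0->1]=4 prod=4 -> inv=[7 4 4 8]
Step 4: demand=3,sold=3 ship[2->3]=4 ship[1->2]=4 ship[0->1]=4 prod=4 -> inv=[7 4 4 9]
Step 5: demand=3,sold=3 ship[2->3]=4 ship[1->2]=4 ship[0->1]=4 prod=4 -> inv=[7 4 4 10]
Step 6: demand=3,sold=3 ship[2->3]=4 ship[1->2]=4 ship[0->1]=4 prod=4 -> inv=[7 4 4 11]

7 4 4 11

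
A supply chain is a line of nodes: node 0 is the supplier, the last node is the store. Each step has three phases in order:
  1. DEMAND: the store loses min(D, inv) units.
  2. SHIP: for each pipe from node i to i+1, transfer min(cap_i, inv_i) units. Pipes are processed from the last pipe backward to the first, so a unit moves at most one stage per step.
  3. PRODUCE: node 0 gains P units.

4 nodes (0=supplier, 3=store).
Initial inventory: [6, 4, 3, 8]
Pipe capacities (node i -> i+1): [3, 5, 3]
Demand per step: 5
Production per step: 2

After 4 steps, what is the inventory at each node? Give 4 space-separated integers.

Step 1: demand=5,sold=5 ship[2->3]=3 ship[1->2]=4 ship[0->1]=3 prod=2 -> inv=[5 3 4 6]
Step 2: demand=5,sold=5 ship[2->3]=3 ship[1->2]=3 ship[0->1]=3 prod=2 -> inv=[4 3 4 4]
Step 3: demand=5,sold=4 ship[2->3]=3 ship[1->2]=3 ship[0->1]=3 prod=2 -> inv=[3 3 4 3]
Step 4: demand=5,sold=3 ship[2->3]=3 ship[1->2]=3 ship[0->1]=3 prod=2 -> inv=[2 3 4 3]

2 3 4 3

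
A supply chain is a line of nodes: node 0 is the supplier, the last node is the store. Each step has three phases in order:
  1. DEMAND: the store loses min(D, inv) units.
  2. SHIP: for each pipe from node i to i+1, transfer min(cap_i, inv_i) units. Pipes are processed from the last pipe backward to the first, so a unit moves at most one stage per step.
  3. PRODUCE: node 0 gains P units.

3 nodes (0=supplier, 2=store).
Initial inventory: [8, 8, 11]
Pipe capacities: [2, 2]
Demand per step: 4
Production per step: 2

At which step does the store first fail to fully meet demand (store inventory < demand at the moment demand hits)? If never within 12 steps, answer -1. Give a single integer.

Step 1: demand=4,sold=4 ship[1->2]=2 ship[0->1]=2 prod=2 -> [8 8 9]
Step 2: demand=4,sold=4 ship[1->2]=2 ship[0->1]=2 prod=2 -> [8 8 7]
Step 3: demand=4,sold=4 ship[1->2]=2 ship[0->1]=2 prod=2 -> [8 8 5]
Step 4: demand=4,sold=4 ship[1->2]=2 ship[0->1]=2 prod=2 -> [8 8 3]
Step 5: demand=4,sold=3 ship[1->2]=2 ship[0->1]=2 prod=2 -> [8 8 2]
Step 6: demand=4,sold=2 ship[1->2]=2 ship[0->1]=2 prod=2 -> [8 8 2]
Step 7: demand=4,sold=2 ship[1->2]=2 ship[0->1]=2 prod=2 -> [8 8 2]
Step 8: demand=4,sold=2 ship[1->2]=2 ship[0->1]=2 prod=2 -> [8 8 2]
Step 9: demand=4,sold=2 ship[1->2]=2 ship[0->1]=2 prod=2 -> [8 8 2]
Step 10: demand=4,sold=2 ship[1->2]=2 ship[0->1]=2 prod=2 -> [8 8 2]
Step 11: demand=4,sold=2 ship[1->2]=2 ship[0->1]=2 prod=2 -> [8 8 2]
Step 12: demand=4,sold=2 ship[1->2]=2 ship[0->1]=2 prod=2 -> [8 8 2]
First stockout at step 5

5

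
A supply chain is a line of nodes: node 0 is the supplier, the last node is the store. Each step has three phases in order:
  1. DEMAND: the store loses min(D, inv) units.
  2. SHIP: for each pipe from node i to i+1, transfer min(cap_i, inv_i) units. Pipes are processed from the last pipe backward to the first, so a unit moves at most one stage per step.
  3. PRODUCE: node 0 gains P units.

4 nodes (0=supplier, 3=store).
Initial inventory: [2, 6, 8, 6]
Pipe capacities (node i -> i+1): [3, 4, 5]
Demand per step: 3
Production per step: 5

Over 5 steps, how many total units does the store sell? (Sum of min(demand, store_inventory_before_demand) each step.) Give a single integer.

Answer: 15

Derivation:
Step 1: sold=3 (running total=3) -> [5 4 7 8]
Step 2: sold=3 (running total=6) -> [7 3 6 10]
Step 3: sold=3 (running total=9) -> [9 3 4 12]
Step 4: sold=3 (running total=12) -> [11 3 3 13]
Step 5: sold=3 (running total=15) -> [13 3 3 13]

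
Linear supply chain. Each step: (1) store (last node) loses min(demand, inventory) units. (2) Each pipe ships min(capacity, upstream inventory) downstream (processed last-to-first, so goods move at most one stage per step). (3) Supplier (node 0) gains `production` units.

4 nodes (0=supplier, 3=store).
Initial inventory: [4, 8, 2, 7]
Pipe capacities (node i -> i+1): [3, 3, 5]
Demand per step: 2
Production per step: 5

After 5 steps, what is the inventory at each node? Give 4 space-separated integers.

Step 1: demand=2,sold=2 ship[2->3]=2 ship[1->2]=3 ship[0->1]=3 prod=5 -> inv=[6 8 3 7]
Step 2: demand=2,sold=2 ship[2->3]=3 ship[1->2]=3 ship[0->1]=3 prod=5 -> inv=[8 8 3 8]
Step 3: demand=2,sold=2 ship[2->3]=3 ship[1->2]=3 ship[0->1]=3 prod=5 -> inv=[10 8 3 9]
Step 4: demand=2,sold=2 ship[2->3]=3 ship[1->2]=3 ship[0->1]=3 prod=5 -> inv=[12 8 3 10]
Step 5: demand=2,sold=2 ship[2->3]=3 ship[1->2]=3 ship[0->1]=3 prod=5 -> inv=[14 8 3 11]

14 8 3 11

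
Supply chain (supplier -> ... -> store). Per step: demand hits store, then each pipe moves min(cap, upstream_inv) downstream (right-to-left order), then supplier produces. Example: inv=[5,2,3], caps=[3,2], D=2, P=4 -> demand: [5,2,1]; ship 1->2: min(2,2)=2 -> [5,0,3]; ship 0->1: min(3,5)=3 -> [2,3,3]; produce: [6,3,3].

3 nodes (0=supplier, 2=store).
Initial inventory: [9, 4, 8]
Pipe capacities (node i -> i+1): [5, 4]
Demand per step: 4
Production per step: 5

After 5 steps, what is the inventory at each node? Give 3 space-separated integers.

Step 1: demand=4,sold=4 ship[1->2]=4 ship[0->1]=5 prod=5 -> inv=[9 5 8]
Step 2: demand=4,sold=4 ship[1->2]=4 ship[0->1]=5 prod=5 -> inv=[9 6 8]
Step 3: demand=4,sold=4 ship[1->2]=4 ship[0->1]=5 prod=5 -> inv=[9 7 8]
Step 4: demand=4,sold=4 ship[1->2]=4 ship[0->1]=5 prod=5 -> inv=[9 8 8]
Step 5: demand=4,sold=4 ship[1->2]=4 ship[0->1]=5 prod=5 -> inv=[9 9 8]

9 9 8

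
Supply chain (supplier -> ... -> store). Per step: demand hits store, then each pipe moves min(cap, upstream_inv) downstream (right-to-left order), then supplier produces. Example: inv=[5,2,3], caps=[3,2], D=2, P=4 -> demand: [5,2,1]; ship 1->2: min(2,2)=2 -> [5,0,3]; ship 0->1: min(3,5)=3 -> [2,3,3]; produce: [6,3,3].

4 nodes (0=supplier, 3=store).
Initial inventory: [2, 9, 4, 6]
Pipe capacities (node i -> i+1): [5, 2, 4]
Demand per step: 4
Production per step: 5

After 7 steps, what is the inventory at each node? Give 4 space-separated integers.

Step 1: demand=4,sold=4 ship[2->3]=4 ship[1->2]=2 ship[0->1]=2 prod=5 -> inv=[5 9 2 6]
Step 2: demand=4,sold=4 ship[2->3]=2 ship[1->2]=2 ship[0->1]=5 prod=5 -> inv=[5 12 2 4]
Step 3: demand=4,sold=4 ship[2->3]=2 ship[1->2]=2 ship[0->1]=5 prod=5 -> inv=[5 15 2 2]
Step 4: demand=4,sold=2 ship[2->3]=2 ship[1->2]=2 ship[0->1]=5 prod=5 -> inv=[5 18 2 2]
Step 5: demand=4,sold=2 ship[2->3]=2 ship[1->2]=2 ship[0->1]=5 prod=5 -> inv=[5 21 2 2]
Step 6: demand=4,sold=2 ship[2->3]=2 ship[1->2]=2 ship[0->1]=5 prod=5 -> inv=[5 24 2 2]
Step 7: demand=4,sold=2 ship[2->3]=2 ship[1->2]=2 ship[0->1]=5 prod=5 -> inv=[5 27 2 2]

5 27 2 2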